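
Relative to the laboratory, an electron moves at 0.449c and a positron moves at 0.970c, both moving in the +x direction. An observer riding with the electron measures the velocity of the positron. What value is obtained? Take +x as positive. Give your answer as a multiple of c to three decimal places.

+0.923c

β_A = 0.449, β_B = 0.970.
Transform to A's frame with the inverse velocity-addition law: u' = (u − v)/(1 − uv/c²), taking u = β_B and v = β_A.
u' = (0.970 − 0.449) / (1 − (0.449)(0.970)) = 0.5210/0.5645 = 0.9230.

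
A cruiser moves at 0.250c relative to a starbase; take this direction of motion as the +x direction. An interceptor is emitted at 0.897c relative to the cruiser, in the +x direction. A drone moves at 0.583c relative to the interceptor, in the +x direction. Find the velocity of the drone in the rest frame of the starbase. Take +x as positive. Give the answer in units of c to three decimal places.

0.983c

Apply u = (u' + v)/(1 + u'v/c²) successively, working outward toward the starbase.
Start: velocity of the cruiser relative to the starbase = 0.2500c.
Compose with the interceptor (u' = 0.897 in the cruiser frame): u_1 = (0.897 + 0.250) / (1 + 0.897·0.250) = 1.1470/1.2243 = 0.9369.
Compose with the drone (u' = 0.583 in the interceptor frame): u_2 = (0.583 + 0.937) / (1 + 0.583·0.937) = 1.5199/1.5462 = 0.9830.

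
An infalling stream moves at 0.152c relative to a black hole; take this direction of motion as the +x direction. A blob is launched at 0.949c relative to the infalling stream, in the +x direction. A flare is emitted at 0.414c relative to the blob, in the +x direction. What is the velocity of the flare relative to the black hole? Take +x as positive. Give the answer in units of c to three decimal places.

0.984c

Apply u = (u' + v)/(1 + u'v/c²) successively, working outward toward the black hole.
Start: velocity of the infalling stream relative to the black hole = 0.1520c.
Compose with the blob (u' = 0.949 in the infalling stream frame): u_1 = (0.949 + 0.152) / (1 + 0.949·0.152) = 1.1010/1.1442 = 0.9622.
Compose with the flare (u' = 0.414 in the blob frame): u_2 = (0.414 + 0.962) / (1 + 0.414·0.962) = 1.3762/1.3984 = 0.9842.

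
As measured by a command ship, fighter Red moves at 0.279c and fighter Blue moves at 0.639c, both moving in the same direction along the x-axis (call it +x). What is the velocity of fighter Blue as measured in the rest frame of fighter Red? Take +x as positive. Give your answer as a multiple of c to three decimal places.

β_A = 0.279, β_B = 0.639.
Transform to A's frame with the inverse velocity-addition law: u' = (u − v)/(1 − uv/c²), taking u = β_B and v = β_A.
u' = (0.639 − 0.279) / (1 − (0.279)(0.639)) = 0.3600/0.8217 = 0.4381.

+0.438c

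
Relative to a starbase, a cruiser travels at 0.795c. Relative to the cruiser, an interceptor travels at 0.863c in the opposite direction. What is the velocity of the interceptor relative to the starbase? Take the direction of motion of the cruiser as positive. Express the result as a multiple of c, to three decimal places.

With v = 0.795 and u' = -0.863 (in units of c),
u = (u' + v)/(1 + u'v/c²):
u = (-0.863 + 0.795) / (1 + (-0.863)·0.795) = -0.0680/0.3139 = -0.2166

-0.217c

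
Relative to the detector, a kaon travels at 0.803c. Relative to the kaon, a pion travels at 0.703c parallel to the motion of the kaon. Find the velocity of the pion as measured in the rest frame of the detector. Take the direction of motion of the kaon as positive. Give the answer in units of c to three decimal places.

0.963c

With v = 0.803 and u' = 0.703 (in units of c),
u = (u' + v)/(1 + u'v/c²):
u = (0.703 + 0.803) / (1 + 0.703·0.803) = 1.5060/1.5645 = 0.9626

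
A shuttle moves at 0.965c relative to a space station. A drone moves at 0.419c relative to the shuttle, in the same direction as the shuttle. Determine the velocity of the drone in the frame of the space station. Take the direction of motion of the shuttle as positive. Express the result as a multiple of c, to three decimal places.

With v = 0.965 and u' = 0.419 (in units of c),
u = (u' + v)/(1 + u'v/c²):
u = (0.419 + 0.965) / (1 + 0.419·0.965) = 1.3840/1.4043 = 0.9855
(Galilean addition would give +1.384c, exceeding c.)

0.986c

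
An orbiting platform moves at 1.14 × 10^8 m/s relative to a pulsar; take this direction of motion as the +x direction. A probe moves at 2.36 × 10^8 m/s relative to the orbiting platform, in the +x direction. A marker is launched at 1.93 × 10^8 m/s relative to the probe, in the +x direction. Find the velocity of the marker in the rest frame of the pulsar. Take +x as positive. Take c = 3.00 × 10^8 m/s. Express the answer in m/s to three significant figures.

2.93 × 10^8 m/s

Apply u = (u' + v)/(1 + u'v/c²) successively, working outward toward the pulsar.
(Dividing each given speed by c = 3.00 × 10^8 m/s to work in units of c.)
Start: velocity of the orbiting platform relative to the pulsar = 0.3800c.
Compose with the probe (u' = 0.787 in the orbiting platform frame): u_1 = (0.787 + 0.380) / (1 + 0.787·0.380) = 1.1667/1.2989 = 0.8982.
Compose with the marker (u' = 0.643 in the probe frame): u_2 = (0.643 + 0.898) / (1 + 0.643·0.898) = 1.5415/1.5778 = 0.9770.
So u = 0.9770 × 3.00 × 10^8 m/s.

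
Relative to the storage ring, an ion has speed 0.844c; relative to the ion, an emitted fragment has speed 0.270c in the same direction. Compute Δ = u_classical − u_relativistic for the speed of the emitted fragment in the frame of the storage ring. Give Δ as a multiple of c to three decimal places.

Δ = 0.207c

Galilean: u_cl = 0.270 + 0.844 = 1.1140.
Relativistic: u_rel = (0.270 + 0.844) / (1 + 0.270·0.844) = 1.1140/1.2279 = 0.9073.
Δ = 1.1140 − 0.9073 = 0.2067.
(The classical prediction exceeds c; the relativistic result does not.)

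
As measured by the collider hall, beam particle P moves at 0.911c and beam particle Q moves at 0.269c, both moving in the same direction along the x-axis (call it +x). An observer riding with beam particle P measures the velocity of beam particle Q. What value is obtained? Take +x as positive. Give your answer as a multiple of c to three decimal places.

-0.850c

β_A = 0.911, β_B = 0.269.
Transform to A's frame with the inverse velocity-addition law: u' = (u − v)/(1 − uv/c²), taking u = β_B and v = β_A.
u' = (0.269 − 0.911) / (1 − (0.911)(0.269)) = -0.6420/0.7549 = -0.8504.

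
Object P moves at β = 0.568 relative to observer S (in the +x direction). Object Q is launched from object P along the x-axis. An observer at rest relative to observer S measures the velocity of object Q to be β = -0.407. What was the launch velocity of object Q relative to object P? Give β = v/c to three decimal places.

β = -0.792

Invert the composition law: u' = (u − v)/(1 − uv/c²).
u' = (-0.407 − 0.568) / (1 − (-0.407)(0.568)) = -0.9750/1.2312 = -0.7919.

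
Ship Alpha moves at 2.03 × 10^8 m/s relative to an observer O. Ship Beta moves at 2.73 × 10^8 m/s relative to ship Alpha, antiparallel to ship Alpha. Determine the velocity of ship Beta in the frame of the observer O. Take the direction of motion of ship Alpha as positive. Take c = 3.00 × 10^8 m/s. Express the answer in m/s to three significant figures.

-1.82 × 10^8 m/s

In units of c (dividing by 3.00 × 10^8 m/s): v = 0.677, u' = -0.910.
u = (u' + v)/(1 + u'v/c²):
u = (-0.910 + 0.677) / (1 + (-0.910)·0.677) = -0.2333/0.3842 = -0.6073
Converting back: u = -0.6073 × 3.00 × 10^8 m/s.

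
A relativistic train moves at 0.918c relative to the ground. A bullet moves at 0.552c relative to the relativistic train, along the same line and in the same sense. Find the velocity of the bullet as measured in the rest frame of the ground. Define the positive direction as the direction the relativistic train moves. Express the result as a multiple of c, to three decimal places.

With v = 0.918 and u' = 0.552 (in units of c),
u = (u' + v)/(1 + u'v/c²):
u = (0.552 + 0.918) / (1 + 0.552·0.918) = 1.4700/1.5067 = 0.9756
(Galilean addition would give +1.470c, exceeding c.)

0.976c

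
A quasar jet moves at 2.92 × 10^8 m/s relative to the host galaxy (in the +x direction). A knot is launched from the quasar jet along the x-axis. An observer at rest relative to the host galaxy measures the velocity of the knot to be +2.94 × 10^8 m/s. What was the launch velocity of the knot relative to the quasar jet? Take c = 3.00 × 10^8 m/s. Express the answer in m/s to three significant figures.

v = 0.973c, u = 0.980c.
Invert the composition law: u' = (u − v)/(1 − uv/c²).
u' = (0.980 − 0.973) / (1 − (0.980)(0.973)) = 0.0067/0.0461 = 0.1445.
u' = 0.1445 × 3.00 × 10^8 m/s.

+4.34 × 10^7 m/s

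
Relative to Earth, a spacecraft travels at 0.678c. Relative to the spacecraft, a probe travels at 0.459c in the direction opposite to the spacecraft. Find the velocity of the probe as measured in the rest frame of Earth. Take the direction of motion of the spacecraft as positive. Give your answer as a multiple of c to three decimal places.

+0.318c

With v = 0.678 and u' = -0.459 (in units of c),
u = (u' + v)/(1 + u'v/c²):
u = (-0.459 + 0.678) / (1 + (-0.459)·0.678) = 0.2190/0.6888 = 0.3179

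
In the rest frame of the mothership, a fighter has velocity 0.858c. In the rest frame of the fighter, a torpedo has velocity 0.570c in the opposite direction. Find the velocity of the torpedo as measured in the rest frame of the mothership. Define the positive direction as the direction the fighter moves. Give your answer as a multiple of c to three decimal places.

With v = 0.858 and u' = -0.570 (in units of c),
u = (u' + v)/(1 + u'v/c²):
u = (-0.570 + 0.858) / (1 + (-0.570)·0.858) = 0.2880/0.5109 = 0.5637
(Galilean addition would give +0.288c.)

+0.564c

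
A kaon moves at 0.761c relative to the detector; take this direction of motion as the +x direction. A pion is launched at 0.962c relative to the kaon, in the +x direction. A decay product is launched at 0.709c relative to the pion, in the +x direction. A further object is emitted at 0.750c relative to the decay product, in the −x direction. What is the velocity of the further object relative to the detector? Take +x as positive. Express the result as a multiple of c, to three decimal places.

+0.994c

Apply u = (u' + v)/(1 + u'v/c²) successively, working outward toward the detector.
Start: velocity of the kaon relative to the detector = 0.7610c.
Compose with the pion (u' = 0.962 in the kaon frame): u_1 = (0.962 + 0.761) / (1 + 0.962·0.761) = 1.7230/1.7321 = 0.9948.
Compose with the decay product (u' = 0.709 in the pion frame): u_2 = (0.709 + 0.995) / (1 + 0.709·0.995) = 1.7038/1.7053 = 0.9991.
Compose with the further object (u' = -0.750 in the decay product frame): u_3 = (-0.750 + 0.999) / (1 + (-0.750)·0.999) = 0.2491/0.2507 = 0.9938.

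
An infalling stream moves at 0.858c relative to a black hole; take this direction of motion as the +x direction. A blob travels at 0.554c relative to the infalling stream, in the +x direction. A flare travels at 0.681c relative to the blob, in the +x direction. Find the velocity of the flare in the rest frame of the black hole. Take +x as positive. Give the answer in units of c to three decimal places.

0.992c

Apply u = (u' + v)/(1 + u'v/c²) successively, working outward toward the black hole.
Start: velocity of the infalling stream relative to the black hole = 0.8580c.
Compose with the blob (u' = 0.554 in the infalling stream frame): u_1 = (0.554 + 0.858) / (1 + 0.554·0.858) = 1.4120/1.4753 = 0.9571.
Compose with the flare (u' = 0.681 in the blob frame): u_2 = (0.681 + 0.957) / (1 + 0.681·0.957) = 1.6381/1.6518 = 0.9917.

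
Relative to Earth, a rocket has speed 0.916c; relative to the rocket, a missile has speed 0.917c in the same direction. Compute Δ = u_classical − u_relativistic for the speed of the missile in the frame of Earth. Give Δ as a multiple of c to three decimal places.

Δ = 0.837c

Galilean: u_cl = 0.917 + 0.916 = 1.8330.
Relativistic: u_rel = (0.917 + 0.916) / (1 + 0.917·0.916) = 1.8330/1.8400 = 0.9962.
Δ = 1.8330 − 0.9962 = 0.8368.
(The classical prediction exceeds c; the relativistic result does not.)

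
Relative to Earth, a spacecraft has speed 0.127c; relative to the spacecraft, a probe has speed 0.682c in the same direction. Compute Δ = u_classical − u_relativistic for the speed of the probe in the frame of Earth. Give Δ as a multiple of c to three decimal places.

Galilean: u_cl = 0.682 + 0.127 = 0.8090.
Relativistic: u_rel = (0.682 + 0.127) / (1 + 0.682·0.127) = 0.8090/1.0866 = 0.7445.
Δ = 0.8090 − 0.7445 = 0.0645.

Δ = 0.064c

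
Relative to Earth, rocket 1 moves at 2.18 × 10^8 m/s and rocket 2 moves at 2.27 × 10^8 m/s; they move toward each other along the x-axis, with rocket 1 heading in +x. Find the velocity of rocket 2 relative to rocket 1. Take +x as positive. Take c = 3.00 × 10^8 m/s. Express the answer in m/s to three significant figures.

-2.87 × 10^8 m/s

β_A = 0.727, β_B = -0.757 (dividing each by c = 3.00 × 10^8 m/s).
Transform to A's frame with the inverse velocity-addition law: u' = (u − v)/(1 − uv/c²), taking u = β_B and v = β_A.
u' = (-0.757 − 0.727) / (1 − (0.727)(-0.757)) = -1.4833/1.5498 = -0.9571.
u' = -0.9571 × 3.00 × 10^8 m/s.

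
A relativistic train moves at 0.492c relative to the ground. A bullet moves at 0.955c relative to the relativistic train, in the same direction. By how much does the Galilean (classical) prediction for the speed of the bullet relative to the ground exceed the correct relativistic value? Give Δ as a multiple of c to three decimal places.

Δ = 0.463c

Galilean: u_cl = 0.955 + 0.492 = 1.4470.
Relativistic: u_rel = (0.955 + 0.492) / (1 + 0.955·0.492) = 1.4470/1.4699 = 0.9844.
Δ = 1.4470 − 0.9844 = 0.4626.
(The classical prediction exceeds c; the relativistic result does not.)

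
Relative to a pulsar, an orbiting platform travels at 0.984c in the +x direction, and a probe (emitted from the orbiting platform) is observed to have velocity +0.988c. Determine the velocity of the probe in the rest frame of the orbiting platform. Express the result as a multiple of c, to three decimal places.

Invert the composition law: u' = (u − v)/(1 − uv/c²).
u' = (0.988 − 0.984) / (1 − (0.988)(0.984)) = 0.0040/0.0278 = 0.1438.

+0.144c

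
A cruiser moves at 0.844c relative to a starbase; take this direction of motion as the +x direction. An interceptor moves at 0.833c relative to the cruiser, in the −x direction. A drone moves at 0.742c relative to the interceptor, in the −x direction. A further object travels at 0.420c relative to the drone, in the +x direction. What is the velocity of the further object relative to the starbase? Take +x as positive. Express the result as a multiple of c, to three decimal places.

Apply u = (u' + v)/(1 + u'v/c²) successively, working outward toward the starbase.
Start: velocity of the cruiser relative to the starbase = 0.8440c.
Compose with the interceptor (u' = -0.833 in the cruiser frame): u_1 = (-0.833 + 0.844) / (1 + (-0.833)·0.844) = 0.0110/0.2969 = 0.0370.
Compose with the drone (u' = -0.742 in the interceptor frame): u_2 = (-0.742 + 0.037) / (1 + (-0.742)·0.037) = -0.7050/0.9725 = -0.7249.
Compose with the further object (u' = 0.420 in the drone frame): u_3 = (0.420 + (-0.725)) / (1 + 0.420·(-0.725)) = -0.3049/0.6956 = -0.4383.

-0.438c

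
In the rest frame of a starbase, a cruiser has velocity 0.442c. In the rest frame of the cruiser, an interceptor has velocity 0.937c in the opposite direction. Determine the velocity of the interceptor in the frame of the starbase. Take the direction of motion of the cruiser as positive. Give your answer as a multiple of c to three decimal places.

With v = 0.442 and u' = -0.937 (in units of c),
u = (u' + v)/(1 + u'v/c²):
u = (-0.937 + 0.442) / (1 + (-0.937)·0.442) = -0.4950/0.5858 = -0.8449
(Galilean addition would give -0.495c.)

-0.845c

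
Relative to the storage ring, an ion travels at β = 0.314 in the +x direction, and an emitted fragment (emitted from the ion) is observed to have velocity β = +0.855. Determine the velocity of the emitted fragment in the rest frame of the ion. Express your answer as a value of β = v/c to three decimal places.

Invert the composition law: u' = (u − v)/(1 − uv/c²).
u' = (0.855 − 0.314) / (1 − (0.855)(0.314)) = 0.5410/0.7315 = 0.7395.

β = +0.740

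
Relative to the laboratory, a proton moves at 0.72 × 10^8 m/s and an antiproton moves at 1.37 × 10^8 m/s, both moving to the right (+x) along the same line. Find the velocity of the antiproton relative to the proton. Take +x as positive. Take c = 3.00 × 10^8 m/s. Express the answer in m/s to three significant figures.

β_A = 0.240, β_B = 0.457 (dividing each by c = 3.00 × 10^8 m/s).
Transform to A's frame with the inverse velocity-addition law: u' = (u − v)/(1 − uv/c²), taking u = β_B and v = β_A.
u' = (0.457 − 0.240) / (1 − (0.240)(0.457)) = 0.2167/0.8904 = 0.2433.
u' = 0.2433 × 3.00 × 10^8 m/s.

+7.30 × 10^7 m/s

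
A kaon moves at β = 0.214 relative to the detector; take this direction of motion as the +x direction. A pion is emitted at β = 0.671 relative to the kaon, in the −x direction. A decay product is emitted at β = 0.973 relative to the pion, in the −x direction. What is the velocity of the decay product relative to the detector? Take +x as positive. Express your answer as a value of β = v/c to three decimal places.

Apply u = (u' + v)/(1 + u'v/c²) successively, working outward toward the detector.
Start: velocity of the kaon relative to the detector = 0.2140c.
Compose with the pion (u' = -0.671 in the kaon frame): u_1 = (-0.671 + 0.214) / (1 + (-0.671)·0.214) = -0.4570/0.8564 = -0.5336.
Compose with the decay product (u' = -0.973 in the pion frame): u_2 = (-0.973 + (-0.534)) / (1 + (-0.973)·(-0.534)) = -1.5066/1.5192 = -0.9917.

β = -0.992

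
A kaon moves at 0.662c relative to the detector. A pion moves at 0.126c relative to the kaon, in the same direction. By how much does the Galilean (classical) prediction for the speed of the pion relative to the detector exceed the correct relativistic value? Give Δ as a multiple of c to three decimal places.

Δ = 0.061c

Galilean: u_cl = 0.126 + 0.662 = 0.7880.
Relativistic: u_rel = (0.126 + 0.662) / (1 + 0.126·0.662) = 0.7880/1.0834 = 0.7273.
Δ = 0.7880 − 0.7273 = 0.0607.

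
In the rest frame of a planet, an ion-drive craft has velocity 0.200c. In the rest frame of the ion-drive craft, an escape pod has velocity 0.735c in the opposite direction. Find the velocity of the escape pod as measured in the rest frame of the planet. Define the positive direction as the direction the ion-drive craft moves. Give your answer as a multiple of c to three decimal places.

-0.627c

With v = 0.200 and u' = -0.735 (in units of c),
u = (u' + v)/(1 + u'v/c²):
u = (-0.735 + 0.200) / (1 + (-0.735)·0.200) = -0.5350/0.8530 = -0.6272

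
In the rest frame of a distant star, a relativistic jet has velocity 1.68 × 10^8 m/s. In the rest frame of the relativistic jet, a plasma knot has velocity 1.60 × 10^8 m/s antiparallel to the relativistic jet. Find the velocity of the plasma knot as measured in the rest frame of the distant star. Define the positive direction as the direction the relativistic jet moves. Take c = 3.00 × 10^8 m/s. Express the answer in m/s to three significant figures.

In units of c (dividing by 3.00 × 10^8 m/s): v = 0.560, u' = -0.533.
u = (u' + v)/(1 + u'v/c²):
u = (-0.533 + 0.560) / (1 + (-0.533)·0.560) = 0.0267/0.7013 = 0.0380
Converting back: u = 0.0380 × 3.00 × 10^8 m/s.

+1.14 × 10^7 m/s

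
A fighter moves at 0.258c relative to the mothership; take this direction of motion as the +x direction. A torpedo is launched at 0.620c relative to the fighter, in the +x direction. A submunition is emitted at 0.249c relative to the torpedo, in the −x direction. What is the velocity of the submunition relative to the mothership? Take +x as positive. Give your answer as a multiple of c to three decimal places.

Apply u = (u' + v)/(1 + u'v/c²) successively, working outward toward the mothership.
Start: velocity of the fighter relative to the mothership = 0.2580c.
Compose with the torpedo (u' = 0.620 in the fighter frame): u_1 = (0.620 + 0.258) / (1 + 0.620·0.258) = 0.8780/1.1600 = 0.7569.
Compose with the submunition (u' = -0.249 in the torpedo frame): u_2 = (-0.249 + 0.757) / (1 + (-0.249)·0.757) = 0.5079/0.8115 = 0.6259.

+0.626c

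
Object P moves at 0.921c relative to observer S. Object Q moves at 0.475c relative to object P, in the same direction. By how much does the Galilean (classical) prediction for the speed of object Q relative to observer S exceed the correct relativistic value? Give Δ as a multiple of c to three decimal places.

Galilean: u_cl = 0.475 + 0.921 = 1.3960.
Relativistic: u_rel = (0.475 + 0.921) / (1 + 0.475·0.921) = 1.3960/1.4375 = 0.9711.
Δ = 1.3960 − 0.9711 = 0.4249.
(The classical prediction exceeds c; the relativistic result does not.)

Δ = 0.425c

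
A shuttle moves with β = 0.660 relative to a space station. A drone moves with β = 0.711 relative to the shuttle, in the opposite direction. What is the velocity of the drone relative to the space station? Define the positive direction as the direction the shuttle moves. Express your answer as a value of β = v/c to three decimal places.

With v = 0.660 and u' = -0.711 (in units of c),
u = (u' + v)/(1 + u'v/c²):
u = (-0.711 + 0.660) / (1 + (-0.711)·0.660) = -0.0510/0.5307 = -0.0961

β = -0.096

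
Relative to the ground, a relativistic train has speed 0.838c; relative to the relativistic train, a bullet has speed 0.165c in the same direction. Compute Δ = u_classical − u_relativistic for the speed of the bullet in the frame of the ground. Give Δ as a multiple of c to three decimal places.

Δ = 0.122c

Galilean: u_cl = 0.165 + 0.838 = 1.0030.
Relativistic: u_rel = (0.165 + 0.838) / (1 + 0.165·0.838) = 1.0030/1.1383 = 0.8812.
Δ = 1.0030 − 0.8812 = 0.1218.
(The classical prediction exceeds c; the relativistic result does not.)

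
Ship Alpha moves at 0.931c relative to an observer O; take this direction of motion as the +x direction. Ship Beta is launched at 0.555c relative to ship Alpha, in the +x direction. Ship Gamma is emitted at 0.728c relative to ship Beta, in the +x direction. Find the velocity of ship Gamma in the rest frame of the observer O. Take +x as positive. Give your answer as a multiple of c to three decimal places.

Apply u = (u' + v)/(1 + u'v/c²) successively, working outward toward the observer O.
Start: velocity of ship Alpha relative to the observer O = 0.9310c.
Compose with ship Beta (u' = 0.555 in ship Alpha frame): u_1 = (0.555 + 0.931) / (1 + 0.555·0.931) = 1.4860/1.5167 = 0.9798.
Compose with ship Gamma (u' = 0.728 in ship Beta frame): u_2 = (0.728 + 0.980) / (1 + 0.728·0.980) = 1.7078/1.7133 = 0.9968.

0.997c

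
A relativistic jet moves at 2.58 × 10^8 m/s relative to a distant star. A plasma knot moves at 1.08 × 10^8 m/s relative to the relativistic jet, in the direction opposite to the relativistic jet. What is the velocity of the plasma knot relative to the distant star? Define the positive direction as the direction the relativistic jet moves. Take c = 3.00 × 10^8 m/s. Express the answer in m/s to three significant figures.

+2.17 × 10^8 m/s

In units of c (dividing by 3.00 × 10^8 m/s): v = 0.860, u' = -0.360.
u = (u' + v)/(1 + u'v/c²):
u = (-0.360 + 0.860) / (1 + (-0.360)·0.860) = 0.5000/0.6904 = 0.7242
Converting back: u = 0.7242 × 3.00 × 10^8 m/s.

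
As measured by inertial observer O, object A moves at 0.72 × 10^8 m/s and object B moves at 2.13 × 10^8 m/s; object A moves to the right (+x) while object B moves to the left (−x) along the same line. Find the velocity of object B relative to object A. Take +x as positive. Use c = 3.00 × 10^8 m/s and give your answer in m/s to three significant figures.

β_A = 0.240, β_B = -0.710 (dividing each by c = 3.00 × 10^8 m/s).
Transform to A's frame with the inverse velocity-addition law: u' = (u − v)/(1 − uv/c²), taking u = β_B and v = β_A.
u' = (-0.710 − 0.240) / (1 − (0.240)(-0.710)) = -0.9500/1.1704 = -0.8117.
u' = -0.8117 × 3.00 × 10^8 m/s.

-2.44 × 10^8 m/s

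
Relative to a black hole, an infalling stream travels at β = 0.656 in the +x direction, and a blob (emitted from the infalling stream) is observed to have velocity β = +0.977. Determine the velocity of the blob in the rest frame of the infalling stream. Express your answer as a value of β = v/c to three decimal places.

Invert the composition law: u' = (u − v)/(1 − uv/c²).
u' = (0.977 − 0.656) / (1 − (0.977)(0.656)) = 0.3210/0.3591 = 0.8939.

β = +0.894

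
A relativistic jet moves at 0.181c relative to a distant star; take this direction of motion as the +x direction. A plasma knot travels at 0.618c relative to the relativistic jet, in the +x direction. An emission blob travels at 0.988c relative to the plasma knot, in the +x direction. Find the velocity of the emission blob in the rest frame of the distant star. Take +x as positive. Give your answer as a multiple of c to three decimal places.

0.998c

Apply u = (u' + v)/(1 + u'v/c²) successively, working outward toward the distant star.
Start: velocity of the relativistic jet relative to the distant star = 0.1810c.
Compose with the plasma knot (u' = 0.618 in the relativistic jet frame): u_1 = (0.618 + 0.181) / (1 + 0.618·0.181) = 0.7990/1.1119 = 0.7186.
Compose with the emission blob (u' = 0.988 in the plasma knot frame): u_2 = (0.988 + 0.719) / (1 + 0.988·0.719) = 1.7066/1.7100 = 0.9980.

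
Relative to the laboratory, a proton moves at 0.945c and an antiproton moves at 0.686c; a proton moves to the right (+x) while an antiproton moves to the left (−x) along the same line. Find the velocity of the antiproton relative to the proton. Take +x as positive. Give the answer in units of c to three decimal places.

-0.990c

β_A = 0.945, β_B = -0.686.
Transform to A's frame with the inverse velocity-addition law: u' = (u − v)/(1 − uv/c²), taking u = β_B and v = β_A.
u' = (-0.686 − 0.945) / (1 − (0.945)(-0.686)) = -1.6310/1.6483 = -0.9895.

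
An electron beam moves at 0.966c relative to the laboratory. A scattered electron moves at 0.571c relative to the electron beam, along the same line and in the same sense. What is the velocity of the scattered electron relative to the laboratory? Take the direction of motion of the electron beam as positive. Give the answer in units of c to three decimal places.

0.991c

With v = 0.966 and u' = 0.571 (in units of c),
u = (u' + v)/(1 + u'v/c²):
u = (0.571 + 0.966) / (1 + 0.571·0.966) = 1.5370/1.5516 = 0.9906
(Galilean addition would give +1.537c, exceeding c.)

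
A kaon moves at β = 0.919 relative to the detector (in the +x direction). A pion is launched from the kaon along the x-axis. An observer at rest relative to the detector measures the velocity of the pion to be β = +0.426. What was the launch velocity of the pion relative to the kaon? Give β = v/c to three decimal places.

Invert the composition law: u' = (u − v)/(1 − uv/c²).
u' = (0.426 − 0.919) / (1 − (0.426)(0.919)) = -0.4930/0.6085 = -0.8102.

β = -0.810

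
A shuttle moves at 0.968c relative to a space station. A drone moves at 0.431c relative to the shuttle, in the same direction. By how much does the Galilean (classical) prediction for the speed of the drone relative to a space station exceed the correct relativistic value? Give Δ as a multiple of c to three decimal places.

Δ = 0.412c

Galilean: u_cl = 0.431 + 0.968 = 1.3990.
Relativistic: u_rel = (0.431 + 0.968) / (1 + 0.431·0.968) = 1.3990/1.4172 = 0.9872.
Δ = 1.3990 − 0.9872 = 0.4118.
(The classical prediction exceeds c; the relativistic result does not.)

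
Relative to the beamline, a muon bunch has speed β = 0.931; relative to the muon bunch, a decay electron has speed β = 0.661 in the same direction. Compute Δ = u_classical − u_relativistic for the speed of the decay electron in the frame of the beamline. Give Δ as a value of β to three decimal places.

Δ = 0.606

Galilean: u_cl = 0.661 + 0.931 = 1.5920.
Relativistic: u_rel = (0.661 + 0.931) / (1 + 0.661·0.931) = 1.5920/1.6154 = 0.9855.
Δ = 1.5920 − 0.9855 = 0.6065.
(The classical prediction exceeds c; the relativistic result does not.)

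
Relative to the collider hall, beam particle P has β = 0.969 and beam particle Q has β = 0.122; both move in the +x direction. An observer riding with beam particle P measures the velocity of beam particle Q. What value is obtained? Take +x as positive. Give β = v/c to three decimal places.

β = -0.961

β_A = 0.969, β_B = 0.122.
Transform to A's frame with the inverse velocity-addition law: u' = (u − v)/(1 − uv/c²), taking u = β_B and v = β_A.
u' = (0.122 − 0.969) / (1 − (0.969)(0.122)) = -0.8470/0.8818 = -0.9606.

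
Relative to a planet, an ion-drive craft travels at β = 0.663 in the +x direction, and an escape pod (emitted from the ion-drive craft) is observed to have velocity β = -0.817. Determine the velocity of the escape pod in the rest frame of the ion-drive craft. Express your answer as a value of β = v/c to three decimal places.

Invert the composition law: u' = (u − v)/(1 − uv/c²).
u' = (-0.817 − 0.663) / (1 − (-0.817)(0.663)) = -1.4800/1.5417 = -0.9600.

β = -0.960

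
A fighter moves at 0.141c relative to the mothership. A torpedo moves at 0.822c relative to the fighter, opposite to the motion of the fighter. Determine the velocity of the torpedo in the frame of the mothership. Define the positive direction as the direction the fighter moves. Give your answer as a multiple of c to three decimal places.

With v = 0.141 and u' = -0.822 (in units of c),
u = (u' + v)/(1 + u'v/c²):
u = (-0.822 + 0.141) / (1 + (-0.822)·0.141) = -0.6810/0.8841 = -0.7703
(Galilean addition would give -0.681c.)

-0.770c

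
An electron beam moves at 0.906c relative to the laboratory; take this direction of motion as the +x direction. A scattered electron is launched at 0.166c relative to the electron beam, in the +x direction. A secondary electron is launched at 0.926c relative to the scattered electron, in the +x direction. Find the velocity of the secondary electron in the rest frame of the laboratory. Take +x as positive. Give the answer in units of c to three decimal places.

Apply u = (u' + v)/(1 + u'v/c²) successively, working outward toward the laboratory.
Start: velocity of the electron beam relative to the laboratory = 0.9060c.
Compose with the scattered electron (u' = 0.166 in the electron beam frame): u_1 = (0.166 + 0.906) / (1 + 0.166·0.906) = 1.0720/1.1504 = 0.9319.
Compose with the secondary electron (u' = 0.926 in the scattered electron frame): u_2 = (0.926 + 0.932) / (1 + 0.926·0.932) = 1.8579/1.8629 = 0.9973.

0.997c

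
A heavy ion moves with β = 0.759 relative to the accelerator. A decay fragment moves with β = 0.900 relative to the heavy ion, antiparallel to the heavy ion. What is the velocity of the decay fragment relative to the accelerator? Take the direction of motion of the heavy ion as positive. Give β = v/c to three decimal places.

With v = 0.759 and u' = -0.900 (in units of c),
u = (u' + v)/(1 + u'v/c²):
u = (-0.900 + 0.759) / (1 + (-0.900)·0.759) = -0.1410/0.3169 = -0.4449
(Galilean addition would give -0.141c.)

β = -0.445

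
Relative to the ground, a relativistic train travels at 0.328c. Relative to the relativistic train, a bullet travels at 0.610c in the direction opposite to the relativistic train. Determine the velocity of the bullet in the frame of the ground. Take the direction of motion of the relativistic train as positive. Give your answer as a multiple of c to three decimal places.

-0.353c

With v = 0.328 and u' = -0.610 (in units of c),
u = (u' + v)/(1 + u'v/c²):
u = (-0.610 + 0.328) / (1 + (-0.610)·0.328) = -0.2820/0.7999 = -0.3525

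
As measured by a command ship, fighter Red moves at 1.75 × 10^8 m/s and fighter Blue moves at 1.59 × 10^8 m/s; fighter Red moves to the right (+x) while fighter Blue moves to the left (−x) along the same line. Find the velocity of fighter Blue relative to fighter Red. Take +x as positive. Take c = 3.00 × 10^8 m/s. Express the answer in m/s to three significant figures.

β_A = 0.583, β_B = -0.530 (dividing each by c = 3.00 × 10^8 m/s).
Transform to A's frame with the inverse velocity-addition law: u' = (u − v)/(1 − uv/c²), taking u = β_B and v = β_A.
u' = (-0.530 − 0.583) / (1 − (0.583)(-0.530)) = -1.1133/1.3092 = -0.8504.
u' = -0.8504 × 3.00 × 10^8 m/s.

-2.55 × 10^8 m/s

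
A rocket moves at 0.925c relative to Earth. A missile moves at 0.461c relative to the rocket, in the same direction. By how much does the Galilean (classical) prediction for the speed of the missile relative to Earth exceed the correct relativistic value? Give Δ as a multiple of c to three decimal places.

Δ = 0.414c

Galilean: u_cl = 0.461 + 0.925 = 1.3860.
Relativistic: u_rel = (0.461 + 0.925) / (1 + 0.461·0.925) = 1.3860/1.4264 = 0.9717.
Δ = 1.3860 − 0.9717 = 0.4143.
(The classical prediction exceeds c; the relativistic result does not.)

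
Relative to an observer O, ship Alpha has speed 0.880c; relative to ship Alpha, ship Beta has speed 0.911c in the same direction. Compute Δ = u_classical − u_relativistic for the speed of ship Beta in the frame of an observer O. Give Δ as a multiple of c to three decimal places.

Galilean: u_cl = 0.911 + 0.880 = 1.7910.
Relativistic: u_rel = (0.911 + 0.880) / (1 + 0.911·0.880) = 1.7910/1.8017 = 0.9941.
Δ = 1.7910 − 0.9941 = 0.7969.
(The classical prediction exceeds c; the relativistic result does not.)

Δ = 0.797c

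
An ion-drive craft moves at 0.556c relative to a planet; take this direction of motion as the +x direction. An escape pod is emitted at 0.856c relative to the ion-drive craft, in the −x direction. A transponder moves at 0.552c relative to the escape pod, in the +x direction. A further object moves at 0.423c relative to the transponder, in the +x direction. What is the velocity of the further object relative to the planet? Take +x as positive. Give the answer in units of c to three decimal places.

Apply u = (u' + v)/(1 + u'v/c²) successively, working outward toward the planet.
Start: velocity of the ion-drive craft relative to the planet = 0.5560c.
Compose with the escape pod (u' = -0.856 in the ion-drive craft frame): u_1 = (-0.856 + 0.556) / (1 + (-0.856)·0.556) = -0.3000/0.5241 = -0.5724.
Compose with the transponder (u' = 0.552 in the escape pod frame): u_2 = (0.552 + (-0.572)) / (1 + 0.552·(-0.572)) = -0.0204/0.6840 = -0.0299.
Compose with the further object (u' = 0.423 in the transponder frame): u_3 = (0.423 + (-0.030)) / (1 + 0.423·(-0.030)) = 0.3931/0.9874 = 0.3981.

+0.398c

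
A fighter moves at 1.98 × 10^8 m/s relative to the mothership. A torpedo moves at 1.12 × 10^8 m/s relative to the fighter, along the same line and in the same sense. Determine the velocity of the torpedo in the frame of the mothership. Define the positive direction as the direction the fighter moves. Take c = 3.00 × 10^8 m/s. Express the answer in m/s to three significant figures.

In units of c (dividing by 3.00 × 10^8 m/s): v = 0.660, u' = 0.373.
u = (u' + v)/(1 + u'v/c²):
u = (0.373 + 0.660) / (1 + 0.373·0.660) = 1.0333/1.2464 = 0.8291
Converting back: u = 0.8291 × 3.00 × 10^8 m/s.

2.49 × 10^8 m/s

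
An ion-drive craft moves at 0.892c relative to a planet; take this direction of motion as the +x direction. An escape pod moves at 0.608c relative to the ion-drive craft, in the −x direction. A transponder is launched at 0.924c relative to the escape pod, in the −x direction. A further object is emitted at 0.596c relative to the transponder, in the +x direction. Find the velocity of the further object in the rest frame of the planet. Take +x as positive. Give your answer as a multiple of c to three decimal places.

Apply u = (u' + v)/(1 + u'v/c²) successively, working outward toward the planet.
Start: velocity of the ion-drive craft relative to the planet = 0.8920c.
Compose with the escape pod (u' = -0.608 in the ion-drive craft frame): u_1 = (-0.608 + 0.892) / (1 + (-0.608)·0.892) = 0.2840/0.4577 = 0.6205.
Compose with the transponder (u' = -0.924 in the escape pod frame): u_2 = (-0.924 + 0.621) / (1 + (-0.924)·0.621) = -0.3035/0.4266 = -0.7113.
Compose with the further object (u' = 0.596 in the transponder frame): u_3 = (0.596 + (-0.711)) / (1 + 0.596·(-0.711)) = -0.1153/0.5761 = -0.2002.

-0.200c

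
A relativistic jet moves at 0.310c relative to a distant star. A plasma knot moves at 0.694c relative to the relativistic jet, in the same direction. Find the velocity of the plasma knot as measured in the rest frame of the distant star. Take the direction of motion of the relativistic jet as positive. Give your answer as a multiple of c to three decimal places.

0.826c

With v = 0.310 and u' = 0.694 (in units of c),
u = (u' + v)/(1 + u'v/c²):
u = (0.694 + 0.310) / (1 + 0.694·0.310) = 1.0040/1.2151 = 0.8262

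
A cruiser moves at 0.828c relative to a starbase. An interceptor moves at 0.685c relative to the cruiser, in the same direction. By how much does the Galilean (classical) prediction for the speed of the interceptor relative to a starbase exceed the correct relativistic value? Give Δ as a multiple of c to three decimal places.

Δ = 0.548c

Galilean: u_cl = 0.685 + 0.828 = 1.5130.
Relativistic: u_rel = (0.685 + 0.828) / (1 + 0.685·0.828) = 1.5130/1.5672 = 0.9654.
Δ = 1.5130 − 0.9654 = 0.5476.
(The classical prediction exceeds c; the relativistic result does not.)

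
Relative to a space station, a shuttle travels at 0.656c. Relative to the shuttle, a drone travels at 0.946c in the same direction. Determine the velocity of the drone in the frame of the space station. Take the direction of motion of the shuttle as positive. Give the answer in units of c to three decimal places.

0.989c

With v = 0.656 and u' = 0.946 (in units of c),
u = (u' + v)/(1 + u'v/c²):
u = (0.946 + 0.656) / (1 + 0.946·0.656) = 1.6020/1.6206 = 0.9885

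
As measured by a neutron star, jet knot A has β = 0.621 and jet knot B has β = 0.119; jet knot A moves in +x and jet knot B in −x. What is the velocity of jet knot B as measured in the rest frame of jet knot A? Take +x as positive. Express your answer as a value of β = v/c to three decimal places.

β_A = 0.621, β_B = -0.119.
Transform to A's frame with the inverse velocity-addition law: u' = (u − v)/(1 − uv/c²), taking u = β_B and v = β_A.
u' = (-0.119 − 0.621) / (1 − (0.621)(-0.119)) = -0.7400/1.0739 = -0.6891.

β = -0.689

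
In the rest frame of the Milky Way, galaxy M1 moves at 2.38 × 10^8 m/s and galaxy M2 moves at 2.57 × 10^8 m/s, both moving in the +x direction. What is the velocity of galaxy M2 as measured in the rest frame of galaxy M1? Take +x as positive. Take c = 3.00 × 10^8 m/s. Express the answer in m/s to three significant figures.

β_A = 0.793, β_B = 0.857 (dividing each by c = 3.00 × 10^8 m/s).
Transform to A's frame with the inverse velocity-addition law: u' = (u − v)/(1 − uv/c²), taking u = β_B and v = β_A.
u' = (0.857 − 0.793) / (1 − (0.793)(0.857)) = 0.0633/0.3204 = 0.1977.
u' = 0.1977 × 3.00 × 10^8 m/s.

+5.93 × 10^7 m/s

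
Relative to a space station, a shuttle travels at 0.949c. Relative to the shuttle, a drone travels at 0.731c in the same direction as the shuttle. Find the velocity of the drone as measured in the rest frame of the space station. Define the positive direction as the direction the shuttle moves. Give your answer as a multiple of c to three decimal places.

With v = 0.949 and u' = 0.731 (in units of c),
u = (u' + v)/(1 + u'v/c²):
u = (0.731 + 0.949) / (1 + 0.731·0.949) = 1.6800/1.6937 = 0.9919

0.992c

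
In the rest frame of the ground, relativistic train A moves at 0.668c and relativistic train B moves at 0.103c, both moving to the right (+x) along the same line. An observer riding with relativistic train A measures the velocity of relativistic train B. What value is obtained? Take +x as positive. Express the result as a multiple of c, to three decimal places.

β_A = 0.668, β_B = 0.103.
Transform to A's frame with the inverse velocity-addition law: u' = (u − v)/(1 − uv/c²), taking u = β_B and v = β_A.
u' = (0.103 − 0.668) / (1 − (0.668)(0.103)) = -0.5650/0.9312 = -0.6067.

-0.607c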